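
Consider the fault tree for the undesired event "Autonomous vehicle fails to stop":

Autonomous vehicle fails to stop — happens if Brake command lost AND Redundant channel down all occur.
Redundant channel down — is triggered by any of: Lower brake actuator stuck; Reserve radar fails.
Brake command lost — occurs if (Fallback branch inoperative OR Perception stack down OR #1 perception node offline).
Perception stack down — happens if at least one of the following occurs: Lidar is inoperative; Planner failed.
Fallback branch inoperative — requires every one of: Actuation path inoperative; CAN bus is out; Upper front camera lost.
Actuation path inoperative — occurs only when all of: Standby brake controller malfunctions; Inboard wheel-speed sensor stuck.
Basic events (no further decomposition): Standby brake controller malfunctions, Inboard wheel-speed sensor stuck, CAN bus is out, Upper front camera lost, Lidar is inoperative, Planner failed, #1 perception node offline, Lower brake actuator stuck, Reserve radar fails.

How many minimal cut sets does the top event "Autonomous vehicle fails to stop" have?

Actuation path inoperative [AND]: one cut set from each child combined → 1 × 1 = 1 cut set(s).
Fallback branch inoperative [AND]: one cut set from each child combined → 1 × 1 × 1 = 1 cut set(s).
Perception stack down [OR]: union of children's cut sets → 2 cut set(s).
Brake command lost [OR]: union of children's cut sets → 4 cut set(s).
Redundant channel down [OR]: union of children's cut sets → 2 cut set(s).
Autonomous vehicle fails to stop [AND]: one cut set from each child combined → 4 × 2 = 8 cut set(s).
Minimal cut sets: {CAN bus is out, Inboard wheel-speed sensor stuck, Lower brake actuator stuck, Standby brake controller malfunctions, Upper front camera lost}; {CAN bus is out, Inboard wheel-speed sensor stuck, Reserve radar fails, Standby brake controller malfunctions, Upper front camera lost}; {Lidar is inoperative, Lower brake actuator stuck}; {Lidar is inoperative, Reserve radar fails}; {Lower brake actuator stuck, Planner failed}; {Planner failed, Reserve radar fails}; {#1 perception node offline, Lower brake actuator stuck}; {#1 perception node offline, Reserve radar fails}.

8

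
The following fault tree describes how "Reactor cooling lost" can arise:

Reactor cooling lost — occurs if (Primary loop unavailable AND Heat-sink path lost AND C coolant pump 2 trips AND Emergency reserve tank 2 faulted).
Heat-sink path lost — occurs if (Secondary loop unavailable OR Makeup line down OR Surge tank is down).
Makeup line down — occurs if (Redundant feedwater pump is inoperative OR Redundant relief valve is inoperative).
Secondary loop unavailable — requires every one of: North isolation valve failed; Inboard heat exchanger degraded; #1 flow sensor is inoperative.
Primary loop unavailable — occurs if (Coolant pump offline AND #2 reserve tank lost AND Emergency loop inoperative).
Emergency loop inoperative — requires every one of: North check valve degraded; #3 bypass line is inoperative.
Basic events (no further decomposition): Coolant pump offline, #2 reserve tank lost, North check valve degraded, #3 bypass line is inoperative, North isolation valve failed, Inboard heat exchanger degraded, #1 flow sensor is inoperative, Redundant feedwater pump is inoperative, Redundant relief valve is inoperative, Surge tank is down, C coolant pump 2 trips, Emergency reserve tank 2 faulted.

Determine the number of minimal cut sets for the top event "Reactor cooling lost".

Emergency loop inoperative [AND]: one cut set from each child combined → 1 × 1 = 1 cut set(s).
Primary loop unavailable [AND]: one cut set from each child combined → 1 × 1 × 1 = 1 cut set(s).
Secondary loop unavailable [AND]: one cut set from each child combined → 1 × 1 × 1 = 1 cut set(s).
Makeup line down [OR]: union of children's cut sets → 2 cut set(s).
Heat-sink path lost [OR]: union of children's cut sets → 4 cut set(s).
Reactor cooling lost [AND]: one cut set from each child combined → 1 × 4 × 1 × 1 = 4 cut set(s).
Minimal cut sets: {#1 flow sensor is inoperative, #2 reserve tank lost, #3 bypass line is inoperative, C coolant pump 2 trips, Coolant pump offline, Emergency reserve tank 2 faulted, Inboard heat exchanger degraded, North check valve degraded, North isolation valve failed}; {#2 reserve tank lost, #3 bypass line is inoperative, C coolant pump 2 trips, Coolant pump offline, Emergency reserve tank 2 faulted, North check valve degraded, Redundant feedwater pump is inoperative}; {#2 reserve tank lost, #3 bypass line is inoperative, C coolant pump 2 trips, Coolant pump offline, Emergency reserve tank 2 faulted, North check valve degraded, Redundant relief valve is inoperative}; {#2 reserve tank lost, #3 bypass line is inoperative, C coolant pump 2 trips, Coolant pump offline, Emergency reserve tank 2 faulted, North check valve degraded, Surge tank is down}.

4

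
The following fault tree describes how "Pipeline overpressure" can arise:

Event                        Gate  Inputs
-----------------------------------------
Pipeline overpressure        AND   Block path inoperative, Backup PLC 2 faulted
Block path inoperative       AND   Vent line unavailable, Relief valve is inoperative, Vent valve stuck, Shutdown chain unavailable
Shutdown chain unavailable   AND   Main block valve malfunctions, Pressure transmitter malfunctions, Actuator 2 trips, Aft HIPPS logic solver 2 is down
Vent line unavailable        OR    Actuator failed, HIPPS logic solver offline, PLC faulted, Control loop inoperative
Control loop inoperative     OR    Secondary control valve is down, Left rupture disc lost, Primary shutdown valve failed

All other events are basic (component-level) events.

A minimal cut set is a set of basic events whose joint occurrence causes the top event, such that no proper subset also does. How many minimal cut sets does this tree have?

6

Control loop inoperative [OR]: union of children's cut sets → 3 cut set(s).
Vent line unavailable [OR]: union of children's cut sets → 6 cut set(s).
Shutdown chain unavailable [AND]: one cut set from each child combined → 1 × 1 × 1 × 1 = 1 cut set(s).
Block path inoperative [AND]: one cut set from each child combined → 6 × 1 × 1 × 1 = 6 cut set(s).
Pipeline overpressure [AND]: one cut set from each child combined → 6 × 1 = 6 cut set(s).
Minimal cut sets: {Actuator 2 trips, Actuator failed, Aft HIPPS logic solver 2 is down, Backup PLC 2 faulted, Main block valve malfunctions, Pressure transmitter malfunctions, Relief valve is inoperative, Vent valve stuck}; {Actuator 2 trips, Aft HIPPS logic solver 2 is down, Backup PLC 2 faulted, HIPPS logic solver offline, Main block valve malfunctions, Pressure transmitter malfunctions, Relief valve is inoperative, Vent valve stuck}; {Actuator 2 trips, Aft HIPPS logic solver 2 is down, Backup PLC 2 faulted, Main block valve malfunctions, PLC faulted, Pressure transmitter malfunctions, Relief valve is inoperative, Vent valve stuck}; {Actuator 2 trips, Aft HIPPS logic solver 2 is down, Backup PLC 2 faulted, Main block valve malfunctions, Pressure transmitter malfunctions, Relief valve is inoperative, Secondary control valve is down, Vent valve stuck}; {Actuator 2 trips, Aft HIPPS logic solver 2 is down, Backup PLC 2 faulted, Left rupture disc lost, Main block valve malfunctions, Pressure transmitter malfunctions, Relief valve is inoperative, Vent valve stuck}; {Actuator 2 trips, Aft HIPPS logic solver 2 is down, Backup PLC 2 faulted, Main block valve malfunctions, Pressure transmitter malfunctions, Primary shutdown valve failed, Relief valve is inoperative, Vent valve stuck}.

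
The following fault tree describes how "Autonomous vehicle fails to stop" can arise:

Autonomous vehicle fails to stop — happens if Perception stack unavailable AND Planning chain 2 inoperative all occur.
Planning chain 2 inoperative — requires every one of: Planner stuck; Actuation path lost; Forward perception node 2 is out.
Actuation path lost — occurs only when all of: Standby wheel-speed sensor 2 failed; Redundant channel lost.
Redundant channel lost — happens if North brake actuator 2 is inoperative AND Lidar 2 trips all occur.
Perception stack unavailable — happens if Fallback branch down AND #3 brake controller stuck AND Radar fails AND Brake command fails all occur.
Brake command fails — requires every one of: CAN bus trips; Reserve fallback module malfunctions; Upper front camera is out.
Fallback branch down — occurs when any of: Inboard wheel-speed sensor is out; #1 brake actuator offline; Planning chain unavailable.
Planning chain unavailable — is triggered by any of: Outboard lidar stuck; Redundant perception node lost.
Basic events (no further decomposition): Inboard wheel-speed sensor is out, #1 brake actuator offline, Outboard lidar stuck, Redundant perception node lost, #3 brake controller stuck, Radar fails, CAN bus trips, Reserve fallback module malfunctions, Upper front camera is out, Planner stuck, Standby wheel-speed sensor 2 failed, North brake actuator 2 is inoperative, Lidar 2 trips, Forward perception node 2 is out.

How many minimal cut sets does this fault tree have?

4

Planning chain unavailable [OR]: union of children's cut sets → 2 cut set(s).
Fallback branch down [OR]: union of children's cut sets → 4 cut set(s).
Brake command fails [AND]: one cut set from each child combined → 1 × 1 × 1 = 1 cut set(s).
Perception stack unavailable [AND]: one cut set from each child combined → 4 × 1 × 1 × 1 = 4 cut set(s).
Redundant channel lost [AND]: one cut set from each child combined → 1 × 1 = 1 cut set(s).
Actuation path lost [AND]: one cut set from each child combined → 1 × 1 = 1 cut set(s).
Planning chain 2 inoperative [AND]: one cut set from each child combined → 1 × 1 × 1 = 1 cut set(s).
Autonomous vehicle fails to stop [AND]: one cut set from each child combined → 4 × 1 = 4 cut set(s).
Minimal cut sets: {#3 brake controller stuck, CAN bus trips, Forward perception node 2 is out, Inboard wheel-speed sensor is out, Lidar 2 trips, North brake actuator 2 is inoperative, Planner stuck, Radar fails, Reserve fallback module malfunctions, Standby wheel-speed sensor 2 failed, Upper front camera is out}; {#1 brake actuator offline, #3 brake controller stuck, CAN bus trips, Forward perception node 2 is out, Lidar 2 trips, North brake actuator 2 is inoperative, Planner stuck, Radar fails, Reserve fallback module malfunctions, Standby wheel-speed sensor 2 failed, Upper front camera is out}; {#3 brake controller stuck, CAN bus trips, Forward perception node 2 is out, Lidar 2 trips, North brake actuator 2 is inoperative, Outboard lidar stuck, Planner stuck, Radar fails, Reserve fallback module malfunctions, Standby wheel-speed sensor 2 failed, Upper front camera is out}; {#3 brake controller stuck, CAN bus trips, Forward perception node 2 is out, Lidar 2 trips, North brake actuator 2 is inoperative, Planner stuck, Radar fails, Redundant perception node lost, Reserve fallback module malfunctions, Standby wheel-speed sensor 2 failed, Upper front camera is out}.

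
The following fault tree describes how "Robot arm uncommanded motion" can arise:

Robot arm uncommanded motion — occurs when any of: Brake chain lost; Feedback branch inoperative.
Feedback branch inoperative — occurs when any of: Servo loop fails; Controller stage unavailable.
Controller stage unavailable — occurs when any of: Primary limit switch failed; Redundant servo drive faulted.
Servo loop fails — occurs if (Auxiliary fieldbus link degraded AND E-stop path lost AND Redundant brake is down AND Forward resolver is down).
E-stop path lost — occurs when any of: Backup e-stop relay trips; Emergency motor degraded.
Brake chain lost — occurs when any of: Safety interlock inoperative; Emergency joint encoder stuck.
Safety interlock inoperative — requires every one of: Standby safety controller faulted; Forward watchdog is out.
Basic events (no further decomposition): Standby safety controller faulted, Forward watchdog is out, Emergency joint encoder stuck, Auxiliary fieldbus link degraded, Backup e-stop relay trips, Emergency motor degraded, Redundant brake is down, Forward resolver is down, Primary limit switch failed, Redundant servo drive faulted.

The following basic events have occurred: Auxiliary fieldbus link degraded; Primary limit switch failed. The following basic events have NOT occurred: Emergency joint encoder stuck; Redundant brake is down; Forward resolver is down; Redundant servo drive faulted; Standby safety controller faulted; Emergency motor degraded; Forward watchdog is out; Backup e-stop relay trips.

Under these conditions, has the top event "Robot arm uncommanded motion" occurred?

Safety interlock inoperative [AND]: Standby safety controller faulted=not, Forward watchdog is out=not → not all inputs occur → does not occur.
Brake chain lost [OR]: Safety interlock inoperative=not, Emergency joint encoder stuck=not → no input occurs → does not occur.
E-stop path lost [OR]: Backup e-stop relay trips=not, Emergency motor degraded=not → no input occurs → does not occur.
Servo loop fails [AND]: Auxiliary fieldbus link degraded=occurs, E-stop path lost=not, Redundant brake is down=not, Forward resolver is down=not → not all inputs occur → does not occur.
Controller stage unavailable [OR]: Primary limit switch failed=occurs, Redundant servo drive faulted=not → at least one input occurs → occurs.
Feedback branch inoperative [OR]: Servo loop fails=not, Controller stage unavailable=occurs → at least one input occurs → occurs.
Robot arm uncommanded motion [OR]: Brake chain lost=not, Feedback branch inoperative=occurs → at least one input occurs → occurs.

Yes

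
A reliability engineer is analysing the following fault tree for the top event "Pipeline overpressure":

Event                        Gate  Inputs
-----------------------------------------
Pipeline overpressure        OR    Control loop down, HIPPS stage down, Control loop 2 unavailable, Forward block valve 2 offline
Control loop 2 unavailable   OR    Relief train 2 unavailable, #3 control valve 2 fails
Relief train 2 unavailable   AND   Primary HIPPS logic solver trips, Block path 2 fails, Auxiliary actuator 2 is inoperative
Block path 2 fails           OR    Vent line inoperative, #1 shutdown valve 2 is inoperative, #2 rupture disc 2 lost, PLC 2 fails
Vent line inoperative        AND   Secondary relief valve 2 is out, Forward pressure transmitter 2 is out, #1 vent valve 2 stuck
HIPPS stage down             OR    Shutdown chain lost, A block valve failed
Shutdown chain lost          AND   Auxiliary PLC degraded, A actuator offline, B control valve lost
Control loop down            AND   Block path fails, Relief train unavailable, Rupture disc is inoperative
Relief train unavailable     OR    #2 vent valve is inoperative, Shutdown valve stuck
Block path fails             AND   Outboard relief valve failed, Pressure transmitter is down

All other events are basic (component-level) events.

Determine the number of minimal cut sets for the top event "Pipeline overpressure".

Block path fails [AND]: one cut set from each child combined → 1 × 1 = 1 cut set(s).
Relief train unavailable [OR]: union of children's cut sets → 2 cut set(s).
Control loop down [AND]: one cut set from each child combined → 1 × 2 × 1 = 2 cut set(s).
Shutdown chain lost [AND]: one cut set from each child combined → 1 × 1 × 1 = 1 cut set(s).
HIPPS stage down [OR]: union of children's cut sets → 2 cut set(s).
Vent line inoperative [AND]: one cut set from each child combined → 1 × 1 × 1 = 1 cut set(s).
Block path 2 fails [OR]: union of children's cut sets → 4 cut set(s).
Relief train 2 unavailable [AND]: one cut set from each child combined → 1 × 4 × 1 = 4 cut set(s).
Control loop 2 unavailable [OR]: union of children's cut sets → 5 cut set(s).
Pipeline overpressure [OR]: union of children's cut sets → 10 cut set(s).
Minimal cut sets: {#2 vent valve is inoperative, Outboard relief valve failed, Pressure transmitter is down, Rupture disc is inoperative}; {Outboard relief valve failed, Pressure transmitter is down, Rupture disc is inoperative, Shutdown valve stuck}; {A actuator offline, Auxiliary PLC degraded, B control valve lost}; {A block valve failed}; {#1 vent valve 2 stuck, Auxiliary actuator 2 is inoperative, Forward pressure transmitter 2 is out, Primary HIPPS logic solver trips, Secondary relief valve 2 is out}; {#1 shutdown valve 2 is inoperative, Auxiliary actuator 2 is inoperative, Primary HIPPS logic solver trips}; {#2 rupture disc 2 lost, Auxiliary actuator 2 is inoperative, Primary HIPPS logic solver trips}; {Auxiliary actuator 2 is inoperative, PLC 2 fails, Primary HIPPS logic solver trips}; {#3 control valve 2 fails}; {Forward block valve 2 offline}.

10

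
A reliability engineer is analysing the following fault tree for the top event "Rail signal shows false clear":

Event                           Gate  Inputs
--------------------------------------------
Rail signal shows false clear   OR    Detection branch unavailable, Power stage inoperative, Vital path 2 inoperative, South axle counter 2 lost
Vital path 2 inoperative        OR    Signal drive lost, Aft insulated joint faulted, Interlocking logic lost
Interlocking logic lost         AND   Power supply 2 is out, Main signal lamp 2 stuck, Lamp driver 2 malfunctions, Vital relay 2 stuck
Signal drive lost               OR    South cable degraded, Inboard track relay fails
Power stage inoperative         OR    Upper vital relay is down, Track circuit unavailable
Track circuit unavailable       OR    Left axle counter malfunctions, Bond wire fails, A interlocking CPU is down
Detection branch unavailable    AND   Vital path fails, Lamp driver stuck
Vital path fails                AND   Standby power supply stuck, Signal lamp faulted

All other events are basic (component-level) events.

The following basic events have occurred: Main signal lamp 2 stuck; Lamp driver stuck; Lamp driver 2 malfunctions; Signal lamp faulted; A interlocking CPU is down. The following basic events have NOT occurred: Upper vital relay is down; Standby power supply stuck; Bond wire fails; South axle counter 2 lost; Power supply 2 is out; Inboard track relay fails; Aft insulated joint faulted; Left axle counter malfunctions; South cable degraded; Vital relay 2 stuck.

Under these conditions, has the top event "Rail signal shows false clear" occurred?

Vital path fails [AND]: Standby power supply stuck=not, Signal lamp faulted=occurs → not all inputs occur → does not occur.
Detection branch unavailable [AND]: Vital path fails=not, Lamp driver stuck=occurs → not all inputs occur → does not occur.
Track circuit unavailable [OR]: Left axle counter malfunctions=not, Bond wire fails=not, A interlocking CPU is down=occurs → at least one input occurs → occurs.
Power stage inoperative [OR]: Upper vital relay is down=not, Track circuit unavailable=occurs → at least one input occurs → occurs.
Signal drive lost [OR]: South cable degraded=not, Inboard track relay fails=not → no input occurs → does not occur.
Interlocking logic lost [AND]: Power supply 2 is out=not, Main signal lamp 2 stuck=occurs, Lamp driver 2 malfunctions=occurs, Vital relay 2 stuck=not → not all inputs occur → does not occur.
Vital path 2 inoperative [OR]: Signal drive lost=not, Aft insulated joint faulted=not, Interlocking logic lost=not → no input occurs → does not occur.
Rail signal shows false clear [OR]: Detection branch unavailable=not, Power stage inoperative=occurs, Vital path 2 inoperative=not, South axle counter 2 lost=not → at least one input occurs → occurs.

Yes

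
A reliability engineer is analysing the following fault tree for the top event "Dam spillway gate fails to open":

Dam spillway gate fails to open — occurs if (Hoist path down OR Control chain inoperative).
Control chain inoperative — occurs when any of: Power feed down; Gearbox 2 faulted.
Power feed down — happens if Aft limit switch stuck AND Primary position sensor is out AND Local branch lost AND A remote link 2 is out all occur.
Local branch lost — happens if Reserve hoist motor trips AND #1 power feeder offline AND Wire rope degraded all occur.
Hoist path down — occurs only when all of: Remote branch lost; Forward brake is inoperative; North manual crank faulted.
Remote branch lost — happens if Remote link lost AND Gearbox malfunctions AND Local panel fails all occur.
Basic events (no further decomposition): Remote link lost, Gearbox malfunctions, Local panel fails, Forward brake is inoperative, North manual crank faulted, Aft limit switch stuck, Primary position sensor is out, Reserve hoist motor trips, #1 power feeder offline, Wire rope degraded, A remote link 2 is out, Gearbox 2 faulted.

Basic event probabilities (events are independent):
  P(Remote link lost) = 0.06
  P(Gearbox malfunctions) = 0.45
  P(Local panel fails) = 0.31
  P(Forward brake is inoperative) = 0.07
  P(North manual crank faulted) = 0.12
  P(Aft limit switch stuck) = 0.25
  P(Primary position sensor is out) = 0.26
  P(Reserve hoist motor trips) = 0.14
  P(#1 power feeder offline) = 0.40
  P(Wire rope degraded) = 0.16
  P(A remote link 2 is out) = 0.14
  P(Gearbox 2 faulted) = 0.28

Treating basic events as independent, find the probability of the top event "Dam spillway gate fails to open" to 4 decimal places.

P(Remote branch lost) [AND] = 0.06 × 0.45 × 0.31 = 0.008370
P(Hoist path down) [AND] = 0.008370 × 0.07 × 0.12 = 0.000070
P(Local branch lost) [AND] = 0.14 × 0.40 × 0.16 = 0.008960
P(Power feed down) [AND] = 0.25 × 0.26 × 0.008960 × 0.14 = 0.000082
P(Control chain inoperative) [OR] = 1 − (1−0.000082) × (1−0.28) = 0.280059
P(Dam spillway gate fails to open) [OR] = 1 − (1−0.000070) × (1−0.280059) = 0.280109
Rounded to 4 decimal places: P(Dam spillway gate fails to open) ≈ 0.2801.

0.2801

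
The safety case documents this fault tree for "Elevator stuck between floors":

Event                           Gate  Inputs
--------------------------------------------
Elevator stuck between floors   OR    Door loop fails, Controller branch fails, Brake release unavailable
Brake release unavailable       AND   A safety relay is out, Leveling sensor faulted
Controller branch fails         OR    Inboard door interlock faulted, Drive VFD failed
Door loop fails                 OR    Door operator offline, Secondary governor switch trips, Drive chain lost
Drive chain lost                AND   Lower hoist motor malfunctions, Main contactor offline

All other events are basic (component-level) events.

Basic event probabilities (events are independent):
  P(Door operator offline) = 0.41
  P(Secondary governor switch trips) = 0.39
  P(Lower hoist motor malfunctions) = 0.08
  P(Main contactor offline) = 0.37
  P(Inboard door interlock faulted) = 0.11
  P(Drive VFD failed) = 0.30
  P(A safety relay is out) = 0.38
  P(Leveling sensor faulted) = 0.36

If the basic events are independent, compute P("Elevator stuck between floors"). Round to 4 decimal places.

P(Drive chain lost) [AND] = 0.08 × 0.37 = 0.029600
P(Door loop fails) [OR] = 1 − (1−0.41) × (1−0.39) × (1−0.029600) = 0.650753
P(Controller branch fails) [OR] = 1 − (1−0.11) × (1−0.30) = 0.377000
P(Brake release unavailable) [AND] = 0.38 × 0.36 = 0.136800
P(Elevator stuck between floors) [OR] = 1 − (1−0.650753) × (1−0.377000) × (1−0.136800) = 0.812184
Rounded to 4 decimal places: P(Elevator stuck between floors) ≈ 0.8122.

0.8122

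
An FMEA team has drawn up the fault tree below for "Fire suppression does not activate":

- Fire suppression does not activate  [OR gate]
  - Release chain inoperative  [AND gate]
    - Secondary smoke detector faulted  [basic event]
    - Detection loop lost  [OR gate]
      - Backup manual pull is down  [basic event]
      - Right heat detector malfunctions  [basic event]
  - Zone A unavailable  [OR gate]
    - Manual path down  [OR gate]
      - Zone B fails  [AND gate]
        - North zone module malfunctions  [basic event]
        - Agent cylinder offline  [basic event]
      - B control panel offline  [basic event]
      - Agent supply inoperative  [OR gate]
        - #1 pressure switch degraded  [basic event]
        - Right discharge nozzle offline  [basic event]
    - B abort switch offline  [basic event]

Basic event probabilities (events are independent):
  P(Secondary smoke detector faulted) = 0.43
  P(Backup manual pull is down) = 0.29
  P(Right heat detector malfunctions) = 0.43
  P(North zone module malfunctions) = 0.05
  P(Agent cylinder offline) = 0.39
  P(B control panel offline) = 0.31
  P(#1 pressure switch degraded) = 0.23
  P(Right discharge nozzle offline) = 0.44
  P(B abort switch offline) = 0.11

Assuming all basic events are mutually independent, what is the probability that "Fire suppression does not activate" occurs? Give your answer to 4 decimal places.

P(Detection loop lost) [OR] = 1 − (1−0.29) × (1−0.43) = 0.595300
P(Release chain inoperative) [AND] = 0.43 × 0.595300 = 0.255979
P(Zone B fails) [AND] = 0.05 × 0.39 = 0.019500
P(Agent supply inoperative) [OR] = 1 − (1−0.23) × (1−0.44) = 0.568800
P(Manual path down) [OR] = 1 − (1−0.019500) × (1−0.31) × (1−0.568800) = 0.708274
P(Zone A unavailable) [OR] = 1 − (1−0.708274) × (1−0.11) = 0.740364
P(Fire suppression does not activate) [OR] = 1 − (1−0.255979) × (1−0.740364) = 0.806825
Rounded to 4 decimal places: P(Fire suppression does not activate) ≈ 0.8068.

0.8068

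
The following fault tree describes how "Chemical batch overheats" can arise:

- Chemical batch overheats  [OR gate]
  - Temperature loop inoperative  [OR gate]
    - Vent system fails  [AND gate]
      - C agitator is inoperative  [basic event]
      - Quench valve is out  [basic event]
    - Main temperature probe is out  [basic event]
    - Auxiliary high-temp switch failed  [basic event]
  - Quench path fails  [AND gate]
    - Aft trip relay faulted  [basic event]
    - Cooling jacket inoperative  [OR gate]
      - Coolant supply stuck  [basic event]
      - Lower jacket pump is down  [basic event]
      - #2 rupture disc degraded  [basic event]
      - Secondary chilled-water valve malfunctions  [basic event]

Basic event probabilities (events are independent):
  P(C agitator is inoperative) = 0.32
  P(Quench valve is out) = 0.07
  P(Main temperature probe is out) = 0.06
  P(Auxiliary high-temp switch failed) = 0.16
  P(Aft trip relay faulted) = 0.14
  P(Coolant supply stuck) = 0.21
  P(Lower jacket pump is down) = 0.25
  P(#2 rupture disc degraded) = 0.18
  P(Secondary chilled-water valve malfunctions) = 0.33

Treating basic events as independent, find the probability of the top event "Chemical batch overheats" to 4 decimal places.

0.3010

P(Vent system fails) [AND] = 0.32 × 0.07 = 0.022400
P(Temperature loop inoperative) [OR] = 1 − (1−0.022400) × (1−0.06) × (1−0.16) = 0.228087
P(Cooling jacket inoperative) [OR] = 1 − (1−0.21) × (1−0.25) × (1−0.18) × (1−0.33) = 0.674481
P(Quench path fails) [AND] = 0.14 × 0.674481 = 0.094427
P(Chemical batch overheats) [OR] = 1 − (1−0.228087) × (1−0.094427) = 0.300976
Rounded to 4 decimal places: P(Chemical batch overheats) ≈ 0.3010.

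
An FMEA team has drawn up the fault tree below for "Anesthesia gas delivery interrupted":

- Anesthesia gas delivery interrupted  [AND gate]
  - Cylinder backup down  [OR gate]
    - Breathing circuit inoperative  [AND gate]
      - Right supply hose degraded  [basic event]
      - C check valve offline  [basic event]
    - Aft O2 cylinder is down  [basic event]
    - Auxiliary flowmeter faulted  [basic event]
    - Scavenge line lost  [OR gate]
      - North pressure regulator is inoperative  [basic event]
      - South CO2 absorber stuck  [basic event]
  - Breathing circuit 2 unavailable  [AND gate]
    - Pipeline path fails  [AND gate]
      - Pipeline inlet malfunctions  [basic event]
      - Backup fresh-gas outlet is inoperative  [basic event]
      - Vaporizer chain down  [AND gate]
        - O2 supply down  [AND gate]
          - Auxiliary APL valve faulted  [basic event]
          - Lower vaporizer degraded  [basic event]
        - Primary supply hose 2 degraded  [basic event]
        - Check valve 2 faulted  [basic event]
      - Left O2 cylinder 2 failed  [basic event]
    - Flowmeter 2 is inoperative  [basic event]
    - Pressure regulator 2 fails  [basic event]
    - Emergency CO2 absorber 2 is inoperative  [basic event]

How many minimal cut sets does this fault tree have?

5

Breathing circuit inoperative [AND]: one cut set from each child combined → 1 × 1 = 1 cut set(s).
Scavenge line lost [OR]: union of children's cut sets → 2 cut set(s).
Cylinder backup down [OR]: union of children's cut sets → 5 cut set(s).
O2 supply down [AND]: one cut set from each child combined → 1 × 1 = 1 cut set(s).
Vaporizer chain down [AND]: one cut set from each child combined → 1 × 1 × 1 = 1 cut set(s).
Pipeline path fails [AND]: one cut set from each child combined → 1 × 1 × 1 × 1 = 1 cut set(s).
Breathing circuit 2 unavailable [AND]: one cut set from each child combined → 1 × 1 × 1 × 1 = 1 cut set(s).
Anesthesia gas delivery interrupted [AND]: one cut set from each child combined → 5 × 1 = 5 cut set(s).
Minimal cut sets: {Auxiliary APL valve faulted, Backup fresh-gas outlet is inoperative, C check valve offline, Check valve 2 faulted, Emergency CO2 absorber 2 is inoperative, Flowmeter 2 is inoperative, Left O2 cylinder 2 failed, Lower vaporizer degraded, Pipeline inlet malfunctions, Pressure regulator 2 fails, Primary supply hose 2 degraded, Right supply hose degraded}; {Aft O2 cylinder is down, Auxiliary APL valve faulted, Backup fresh-gas outlet is inoperative, Check valve 2 faulted, Emergency CO2 absorber 2 is inoperative, Flowmeter 2 is inoperative, Left O2 cylinder 2 failed, Lower vaporizer degraded, Pipeline inlet malfunctions, Pressure regulator 2 fails, Primary supply hose 2 degraded}; {Auxiliary APL valve faulted, Auxiliary flowmeter faulted, Backup fresh-gas outlet is inoperative, Check valve 2 faulted, Emergency CO2 absorber 2 is inoperative, Flowmeter 2 is inoperative, Left O2 cylinder 2 failed, Lower vaporizer degraded, Pipeline inlet malfunctions, Pressure regulator 2 fails, Primary supply hose 2 degraded}; {Auxiliary APL valve faulted, Backup fresh-gas outlet is inoperative, Check valve 2 faulted, Emergency CO2 absorber 2 is inoperative, Flowmeter 2 is inoperative, Left O2 cylinder 2 failed, Lower vaporizer degraded, North pressure regulator is inoperative, Pipeline inlet malfunctions, Pressure regulator 2 fails, Primary supply hose 2 degraded}; {Auxiliary APL valve faulted, Backup fresh-gas outlet is inoperative, Check valve 2 faulted, Emergency CO2 absorber 2 is inoperative, Flowmeter 2 is inoperative, Left O2 cylinder 2 failed, Lower vaporizer degraded, Pipeline inlet malfunctions, Pressure regulator 2 fails, Primary supply hose 2 degraded, South CO2 absorber stuck}.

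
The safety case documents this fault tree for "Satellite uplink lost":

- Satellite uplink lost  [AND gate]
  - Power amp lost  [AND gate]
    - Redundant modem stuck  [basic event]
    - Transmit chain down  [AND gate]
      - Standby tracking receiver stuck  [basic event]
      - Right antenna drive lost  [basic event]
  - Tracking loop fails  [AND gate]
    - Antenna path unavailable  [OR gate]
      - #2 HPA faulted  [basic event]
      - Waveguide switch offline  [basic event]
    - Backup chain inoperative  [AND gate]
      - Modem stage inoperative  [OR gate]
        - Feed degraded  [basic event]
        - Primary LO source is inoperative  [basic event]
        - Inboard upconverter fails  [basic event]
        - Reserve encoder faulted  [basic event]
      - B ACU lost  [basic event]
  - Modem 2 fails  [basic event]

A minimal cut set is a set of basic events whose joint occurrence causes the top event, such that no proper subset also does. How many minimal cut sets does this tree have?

Transmit chain down [AND]: one cut set from each child combined → 1 × 1 = 1 cut set(s).
Power amp lost [AND]: one cut set from each child combined → 1 × 1 = 1 cut set(s).
Antenna path unavailable [OR]: union of children's cut sets → 2 cut set(s).
Modem stage inoperative [OR]: union of children's cut sets → 4 cut set(s).
Backup chain inoperative [AND]: one cut set from each child combined → 4 × 1 = 4 cut set(s).
Tracking loop fails [AND]: one cut set from each child combined → 2 × 4 = 8 cut set(s).
Satellite uplink lost [AND]: one cut set from each child combined → 1 × 8 × 1 = 8 cut set(s).
Minimal cut sets: {#2 HPA faulted, B ACU lost, Feed degraded, Modem 2 fails, Redundant modem stuck, Right antenna drive lost, Standby tracking receiver stuck}; {#2 HPA faulted, B ACU lost, Modem 2 fails, Primary LO source is inoperative, Redundant modem stuck, Right antenna drive lost, Standby tracking receiver stuck}; {#2 HPA faulted, B ACU lost, Inboard upconverter fails, Modem 2 fails, Redundant modem stuck, Right antenna drive lost, Standby tracking receiver stuck}; {#2 HPA faulted, B ACU lost, Modem 2 fails, Redundant modem stuck, Reserve encoder faulted, Right antenna drive lost, Standby tracking receiver stuck}; {B ACU lost, Feed degraded, Modem 2 fails, Redundant modem stuck, Right antenna drive lost, Standby tracking receiver stuck, Waveguide switch offline}; {B ACU lost, Modem 2 fails, Primary LO source is inoperative, Redundant modem stuck, Right antenna drive lost, Standby tracking receiver stuck, Waveguide switch offline}; {B ACU lost, Inboard upconverter fails, Modem 2 fails, Redundant modem stuck, Right antenna drive lost, Standby tracking receiver stuck, Waveguide switch offline}; {B ACU lost, Modem 2 fails, Redundant modem stuck, Reserve encoder faulted, Right antenna drive lost, Standby tracking receiver stuck, Waveguide switch offline}.

8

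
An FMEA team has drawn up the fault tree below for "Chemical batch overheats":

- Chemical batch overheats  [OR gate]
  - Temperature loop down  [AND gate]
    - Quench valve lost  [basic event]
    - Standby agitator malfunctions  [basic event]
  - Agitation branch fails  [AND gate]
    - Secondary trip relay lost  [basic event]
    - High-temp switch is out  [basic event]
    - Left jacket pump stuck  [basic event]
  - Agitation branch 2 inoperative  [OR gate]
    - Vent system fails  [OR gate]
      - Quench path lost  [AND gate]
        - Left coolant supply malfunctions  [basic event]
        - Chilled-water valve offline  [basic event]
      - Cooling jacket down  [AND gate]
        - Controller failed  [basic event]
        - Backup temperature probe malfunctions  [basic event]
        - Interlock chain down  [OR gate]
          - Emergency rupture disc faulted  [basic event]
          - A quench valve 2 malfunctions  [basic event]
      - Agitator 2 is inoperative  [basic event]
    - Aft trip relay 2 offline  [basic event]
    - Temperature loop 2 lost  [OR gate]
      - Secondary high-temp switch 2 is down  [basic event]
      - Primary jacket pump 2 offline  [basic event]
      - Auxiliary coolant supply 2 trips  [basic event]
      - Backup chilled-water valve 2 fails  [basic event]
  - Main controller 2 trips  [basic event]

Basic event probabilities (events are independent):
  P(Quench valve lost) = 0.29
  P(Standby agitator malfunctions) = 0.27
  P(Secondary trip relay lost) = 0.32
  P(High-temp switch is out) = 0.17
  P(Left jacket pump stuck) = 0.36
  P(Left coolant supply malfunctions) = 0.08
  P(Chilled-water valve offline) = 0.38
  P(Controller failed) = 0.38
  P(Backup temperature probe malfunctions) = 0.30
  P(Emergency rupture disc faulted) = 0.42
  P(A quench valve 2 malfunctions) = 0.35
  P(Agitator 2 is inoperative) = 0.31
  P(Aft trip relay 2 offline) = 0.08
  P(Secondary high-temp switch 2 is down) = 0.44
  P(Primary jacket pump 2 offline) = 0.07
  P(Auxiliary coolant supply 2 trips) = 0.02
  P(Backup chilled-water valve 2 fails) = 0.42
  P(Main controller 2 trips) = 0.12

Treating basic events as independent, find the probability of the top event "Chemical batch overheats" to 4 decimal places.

P(Temperature loop down) [AND] = 0.29 × 0.27 = 0.078300
P(Agitation branch fails) [AND] = 0.32 × 0.17 × 0.36 = 0.019584
P(Quench path lost) [AND] = 0.08 × 0.38 = 0.030400
P(Interlock chain down) [OR] = 1 − (1−0.42) × (1−0.35) = 0.623000
P(Cooling jacket down) [AND] = 0.38 × 0.30 × 0.623000 = 0.071022
P(Vent system fails) [OR] = 1 − (1−0.030400) × (1−0.071022) × (1−0.31) = 0.378491
P(Temperature loop 2 lost) [OR] = 1 − (1−0.44) × (1−0.07) × (1−0.02) × (1−0.42) = 0.703977
P(Agitation branch 2 inoperative) [OR] = 1 − (1−0.378491) × (1−0.08) × (1−0.703977) = 0.830738
P(Chemical batch overheats) [OR] = 1 − (1−0.078300) × (1−0.019584) × (1−0.830738) × (1−0.12) = 0.865401
Rounded to 4 decimal places: P(Chemical batch overheats) ≈ 0.8654.

0.8654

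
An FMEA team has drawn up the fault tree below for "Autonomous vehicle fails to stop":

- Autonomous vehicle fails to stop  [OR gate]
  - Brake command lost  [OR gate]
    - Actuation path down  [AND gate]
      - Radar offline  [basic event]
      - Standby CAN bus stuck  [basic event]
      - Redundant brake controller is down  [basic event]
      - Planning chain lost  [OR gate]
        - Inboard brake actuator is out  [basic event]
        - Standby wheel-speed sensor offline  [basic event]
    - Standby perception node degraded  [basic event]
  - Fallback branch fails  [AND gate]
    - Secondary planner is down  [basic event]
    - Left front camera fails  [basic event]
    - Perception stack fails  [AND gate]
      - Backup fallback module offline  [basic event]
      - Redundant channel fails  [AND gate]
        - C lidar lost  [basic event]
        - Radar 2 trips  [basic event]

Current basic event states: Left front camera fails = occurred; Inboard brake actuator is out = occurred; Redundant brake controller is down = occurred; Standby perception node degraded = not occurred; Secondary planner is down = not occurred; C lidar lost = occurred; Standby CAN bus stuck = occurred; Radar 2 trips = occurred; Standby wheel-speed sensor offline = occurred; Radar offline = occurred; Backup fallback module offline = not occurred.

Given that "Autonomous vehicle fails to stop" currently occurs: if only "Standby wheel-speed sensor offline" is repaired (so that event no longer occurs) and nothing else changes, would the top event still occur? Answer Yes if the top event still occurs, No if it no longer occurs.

Counterfactual: set "Standby wheel-speed sensor offline" to not occurred.
Planning chain lost [OR]: Inboard brake actuator is out=occurs, Standby wheel-speed sensor offline=not → at least one input occurs → occurs.
Actuation path down [AND]: Radar offline=occurs, Standby CAN bus stuck=occurs, Redundant brake controller is down=occurs, Planning chain lost=occurs → all inputs occur → occurs.
Brake command lost [OR]: Actuation path down=occurs, Standby perception node degraded=not → at least one input occurs → occurs.
Redundant channel fails [AND]: C lidar lost=occurs, Radar 2 trips=occurs → all inputs occur → occurs.
Perception stack fails [AND]: Backup fallback module offline=not, Redundant channel fails=occurs → not all inputs occur → does not occur.
Fallback branch fails [AND]: Secondary planner is down=not, Left front camera fails=occurs, Perception stack fails=not → not all inputs occur → does not occur.
Autonomous vehicle fails to stop [OR]: Brake command lost=occurs, Fallback branch fails=not → at least one input occurs → occurs.

Yes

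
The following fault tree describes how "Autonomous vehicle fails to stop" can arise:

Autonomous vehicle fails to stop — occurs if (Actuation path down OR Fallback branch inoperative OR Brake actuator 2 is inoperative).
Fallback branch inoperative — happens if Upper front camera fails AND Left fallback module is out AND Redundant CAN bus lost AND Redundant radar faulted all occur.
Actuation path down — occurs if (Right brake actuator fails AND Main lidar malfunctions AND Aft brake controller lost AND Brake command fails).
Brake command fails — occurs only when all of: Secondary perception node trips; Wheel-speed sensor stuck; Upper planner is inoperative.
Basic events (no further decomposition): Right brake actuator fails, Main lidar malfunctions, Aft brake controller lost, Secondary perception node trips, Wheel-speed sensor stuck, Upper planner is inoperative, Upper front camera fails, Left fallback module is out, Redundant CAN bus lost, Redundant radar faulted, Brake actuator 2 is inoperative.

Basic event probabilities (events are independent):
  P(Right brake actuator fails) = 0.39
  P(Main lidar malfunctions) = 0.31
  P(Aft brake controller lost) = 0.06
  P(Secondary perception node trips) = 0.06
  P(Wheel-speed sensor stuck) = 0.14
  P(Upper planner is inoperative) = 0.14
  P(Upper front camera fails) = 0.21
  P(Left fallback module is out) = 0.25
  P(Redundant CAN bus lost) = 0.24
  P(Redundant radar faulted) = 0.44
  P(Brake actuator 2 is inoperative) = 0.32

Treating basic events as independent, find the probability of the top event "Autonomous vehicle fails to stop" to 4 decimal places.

0.3238

P(Brake command fails) [AND] = 0.06 × 0.14 × 0.14 = 0.001176
P(Actuation path down) [AND] = 0.39 × 0.31 × 0.06 × 0.001176 = 0.000009
P(Fallback branch inoperative) [AND] = 0.21 × 0.25 × 0.24 × 0.44 = 0.005544
P(Autonomous vehicle fails to stop) [OR] = 1 − (1−0.000009) × (1−0.005544) × (1−0.32) = 0.323776
Rounded to 4 decimal places: P(Autonomous vehicle fails to stop) ≈ 0.3238.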